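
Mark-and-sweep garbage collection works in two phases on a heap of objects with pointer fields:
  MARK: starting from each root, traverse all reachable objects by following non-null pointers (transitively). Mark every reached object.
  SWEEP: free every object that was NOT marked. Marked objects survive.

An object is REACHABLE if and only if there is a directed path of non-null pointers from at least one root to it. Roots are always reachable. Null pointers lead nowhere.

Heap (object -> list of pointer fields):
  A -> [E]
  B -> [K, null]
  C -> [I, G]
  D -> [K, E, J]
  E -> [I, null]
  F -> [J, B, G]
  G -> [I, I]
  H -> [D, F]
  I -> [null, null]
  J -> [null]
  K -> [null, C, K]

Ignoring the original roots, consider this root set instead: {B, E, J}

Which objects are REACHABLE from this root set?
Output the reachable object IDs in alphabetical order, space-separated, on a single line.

Roots: B E J
Mark B: refs=K null, marked=B
Mark E: refs=I null, marked=B E
Mark J: refs=null, marked=B E J
Mark K: refs=null C K, marked=B E J K
Mark I: refs=null null, marked=B E I J K
Mark C: refs=I G, marked=B C E I J K
Mark G: refs=I I, marked=B C E G I J K
Unmarked (collected): A D F H

Answer: B C E G I J K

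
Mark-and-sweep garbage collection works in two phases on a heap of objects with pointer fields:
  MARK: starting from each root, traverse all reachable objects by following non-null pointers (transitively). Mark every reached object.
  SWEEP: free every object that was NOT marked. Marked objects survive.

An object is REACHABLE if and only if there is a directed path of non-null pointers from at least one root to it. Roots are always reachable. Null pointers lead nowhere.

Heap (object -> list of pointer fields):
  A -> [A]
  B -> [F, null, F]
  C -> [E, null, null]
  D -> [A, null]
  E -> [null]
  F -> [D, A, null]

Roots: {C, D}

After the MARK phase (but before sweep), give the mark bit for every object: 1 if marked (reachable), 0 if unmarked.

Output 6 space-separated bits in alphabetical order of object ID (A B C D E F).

Answer: 1 0 1 1 1 0

Derivation:
Roots: C D
Mark C: refs=E null null, marked=C
Mark D: refs=A null, marked=C D
Mark E: refs=null, marked=C D E
Mark A: refs=A, marked=A C D E
Unmarked (collected): B F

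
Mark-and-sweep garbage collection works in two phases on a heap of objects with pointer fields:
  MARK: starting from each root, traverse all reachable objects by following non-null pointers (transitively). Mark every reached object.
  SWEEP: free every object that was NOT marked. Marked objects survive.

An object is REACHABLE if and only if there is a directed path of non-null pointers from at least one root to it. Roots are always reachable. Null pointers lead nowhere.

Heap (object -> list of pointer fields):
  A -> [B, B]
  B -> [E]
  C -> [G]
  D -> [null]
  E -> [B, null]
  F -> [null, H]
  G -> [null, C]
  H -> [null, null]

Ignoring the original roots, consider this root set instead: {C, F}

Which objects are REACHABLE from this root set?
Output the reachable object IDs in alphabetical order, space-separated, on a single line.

Roots: C F
Mark C: refs=G, marked=C
Mark F: refs=null H, marked=C F
Mark G: refs=null C, marked=C F G
Mark H: refs=null null, marked=C F G H
Unmarked (collected): A B D E

Answer: C F G H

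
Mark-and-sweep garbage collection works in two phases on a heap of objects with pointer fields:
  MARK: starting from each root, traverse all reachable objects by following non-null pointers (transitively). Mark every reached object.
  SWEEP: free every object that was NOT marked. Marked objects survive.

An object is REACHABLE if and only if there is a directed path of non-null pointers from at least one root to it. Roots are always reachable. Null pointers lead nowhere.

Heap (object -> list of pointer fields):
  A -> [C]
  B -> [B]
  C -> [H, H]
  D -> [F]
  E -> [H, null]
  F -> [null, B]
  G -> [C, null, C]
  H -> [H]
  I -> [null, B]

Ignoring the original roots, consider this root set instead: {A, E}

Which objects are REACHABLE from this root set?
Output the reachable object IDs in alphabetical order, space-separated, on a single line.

Answer: A C E H

Derivation:
Roots: A E
Mark A: refs=C, marked=A
Mark E: refs=H null, marked=A E
Mark C: refs=H H, marked=A C E
Mark H: refs=H, marked=A C E H
Unmarked (collected): B D F G I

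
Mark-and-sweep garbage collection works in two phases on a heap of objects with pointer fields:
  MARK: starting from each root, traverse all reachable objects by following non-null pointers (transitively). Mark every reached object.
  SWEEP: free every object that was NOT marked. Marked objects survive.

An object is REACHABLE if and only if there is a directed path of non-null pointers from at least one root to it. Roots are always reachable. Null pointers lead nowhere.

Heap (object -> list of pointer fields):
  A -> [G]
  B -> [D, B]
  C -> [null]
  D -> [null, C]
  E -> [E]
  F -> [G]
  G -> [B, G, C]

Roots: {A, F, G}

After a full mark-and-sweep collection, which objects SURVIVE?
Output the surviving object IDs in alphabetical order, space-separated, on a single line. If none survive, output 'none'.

Answer: A B C D F G

Derivation:
Roots: A F G
Mark A: refs=G, marked=A
Mark F: refs=G, marked=A F
Mark G: refs=B G C, marked=A F G
Mark B: refs=D B, marked=A B F G
Mark C: refs=null, marked=A B C F G
Mark D: refs=null C, marked=A B C D F G
Unmarked (collected): E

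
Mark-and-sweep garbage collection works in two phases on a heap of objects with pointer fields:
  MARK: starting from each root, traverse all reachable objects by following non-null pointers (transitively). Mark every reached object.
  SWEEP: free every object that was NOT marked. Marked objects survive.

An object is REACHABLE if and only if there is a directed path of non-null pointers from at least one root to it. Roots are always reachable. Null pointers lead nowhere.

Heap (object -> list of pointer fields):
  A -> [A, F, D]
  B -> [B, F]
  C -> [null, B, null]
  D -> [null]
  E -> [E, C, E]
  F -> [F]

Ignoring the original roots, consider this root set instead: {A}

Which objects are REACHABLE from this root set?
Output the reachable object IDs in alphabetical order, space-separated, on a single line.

Roots: A
Mark A: refs=A F D, marked=A
Mark F: refs=F, marked=A F
Mark D: refs=null, marked=A D F
Unmarked (collected): B C E

Answer: A D F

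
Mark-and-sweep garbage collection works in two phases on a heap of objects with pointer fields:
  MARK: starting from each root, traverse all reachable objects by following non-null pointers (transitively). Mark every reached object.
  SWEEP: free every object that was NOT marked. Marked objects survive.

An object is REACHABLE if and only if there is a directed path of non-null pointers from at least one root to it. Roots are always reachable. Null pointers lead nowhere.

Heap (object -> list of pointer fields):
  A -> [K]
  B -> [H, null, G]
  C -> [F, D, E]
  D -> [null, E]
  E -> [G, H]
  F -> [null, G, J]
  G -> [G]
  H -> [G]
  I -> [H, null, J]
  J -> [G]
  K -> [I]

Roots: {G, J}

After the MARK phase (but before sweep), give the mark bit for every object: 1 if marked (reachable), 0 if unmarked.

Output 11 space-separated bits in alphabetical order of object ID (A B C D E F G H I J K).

Roots: G J
Mark G: refs=G, marked=G
Mark J: refs=G, marked=G J
Unmarked (collected): A B C D E F H I K

Answer: 0 0 0 0 0 0 1 0 0 1 0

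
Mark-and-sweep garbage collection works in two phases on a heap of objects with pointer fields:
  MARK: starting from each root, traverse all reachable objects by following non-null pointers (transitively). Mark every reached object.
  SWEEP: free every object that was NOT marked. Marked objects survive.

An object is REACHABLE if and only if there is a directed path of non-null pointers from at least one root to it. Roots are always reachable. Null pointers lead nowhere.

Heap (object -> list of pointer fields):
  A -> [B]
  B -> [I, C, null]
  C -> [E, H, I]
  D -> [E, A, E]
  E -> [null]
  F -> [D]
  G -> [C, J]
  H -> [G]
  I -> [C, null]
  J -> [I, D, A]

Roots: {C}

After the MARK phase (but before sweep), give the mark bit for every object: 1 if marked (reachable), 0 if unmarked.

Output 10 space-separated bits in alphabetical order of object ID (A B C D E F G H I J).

Roots: C
Mark C: refs=E H I, marked=C
Mark E: refs=null, marked=C E
Mark H: refs=G, marked=C E H
Mark I: refs=C null, marked=C E H I
Mark G: refs=C J, marked=C E G H I
Mark J: refs=I D A, marked=C E G H I J
Mark D: refs=E A E, marked=C D E G H I J
Mark A: refs=B, marked=A C D E G H I J
Mark B: refs=I C null, marked=A B C D E G H I J
Unmarked (collected): F

Answer: 1 1 1 1 1 0 1 1 1 1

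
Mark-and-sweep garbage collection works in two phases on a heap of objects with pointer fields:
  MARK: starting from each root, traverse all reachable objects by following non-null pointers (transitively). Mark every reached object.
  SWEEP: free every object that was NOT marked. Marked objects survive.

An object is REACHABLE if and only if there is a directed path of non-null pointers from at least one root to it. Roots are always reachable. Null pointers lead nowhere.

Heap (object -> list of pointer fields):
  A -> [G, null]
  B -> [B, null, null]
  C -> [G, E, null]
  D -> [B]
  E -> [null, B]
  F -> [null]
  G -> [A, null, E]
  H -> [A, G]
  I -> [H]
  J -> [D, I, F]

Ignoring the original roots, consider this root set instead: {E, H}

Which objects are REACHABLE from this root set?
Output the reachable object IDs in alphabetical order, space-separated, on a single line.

Answer: A B E G H

Derivation:
Roots: E H
Mark E: refs=null B, marked=E
Mark H: refs=A G, marked=E H
Mark B: refs=B null null, marked=B E H
Mark A: refs=G null, marked=A B E H
Mark G: refs=A null E, marked=A B E G H
Unmarked (collected): C D F I J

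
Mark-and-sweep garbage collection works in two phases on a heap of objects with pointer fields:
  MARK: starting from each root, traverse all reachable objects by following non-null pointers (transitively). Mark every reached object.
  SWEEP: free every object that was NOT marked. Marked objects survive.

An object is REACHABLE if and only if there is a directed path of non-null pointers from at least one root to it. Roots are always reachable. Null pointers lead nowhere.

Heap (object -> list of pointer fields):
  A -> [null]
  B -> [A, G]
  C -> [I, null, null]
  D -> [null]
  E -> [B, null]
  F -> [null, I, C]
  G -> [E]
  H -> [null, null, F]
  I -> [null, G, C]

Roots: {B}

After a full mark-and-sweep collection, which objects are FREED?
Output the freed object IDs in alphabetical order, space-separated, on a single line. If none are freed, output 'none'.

Answer: C D F H I

Derivation:
Roots: B
Mark B: refs=A G, marked=B
Mark A: refs=null, marked=A B
Mark G: refs=E, marked=A B G
Mark E: refs=B null, marked=A B E G
Unmarked (collected): C D F H I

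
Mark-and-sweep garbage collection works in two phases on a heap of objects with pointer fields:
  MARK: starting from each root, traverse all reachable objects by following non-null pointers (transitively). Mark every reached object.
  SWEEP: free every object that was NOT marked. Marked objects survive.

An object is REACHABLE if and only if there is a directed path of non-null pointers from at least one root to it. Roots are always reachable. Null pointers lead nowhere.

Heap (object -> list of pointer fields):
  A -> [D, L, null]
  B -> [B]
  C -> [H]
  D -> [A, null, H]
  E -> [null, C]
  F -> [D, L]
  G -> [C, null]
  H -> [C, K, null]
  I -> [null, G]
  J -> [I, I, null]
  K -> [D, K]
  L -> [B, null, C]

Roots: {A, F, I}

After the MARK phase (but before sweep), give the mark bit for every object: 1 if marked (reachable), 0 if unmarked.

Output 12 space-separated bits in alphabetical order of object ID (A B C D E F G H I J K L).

Answer: 1 1 1 1 0 1 1 1 1 0 1 1

Derivation:
Roots: A F I
Mark A: refs=D L null, marked=A
Mark F: refs=D L, marked=A F
Mark I: refs=null G, marked=A F I
Mark D: refs=A null H, marked=A D F I
Mark L: refs=B null C, marked=A D F I L
Mark G: refs=C null, marked=A D F G I L
Mark H: refs=C K null, marked=A D F G H I L
Mark B: refs=B, marked=A B D F G H I L
Mark C: refs=H, marked=A B C D F G H I L
Mark K: refs=D K, marked=A B C D F G H I K L
Unmarked (collected): E J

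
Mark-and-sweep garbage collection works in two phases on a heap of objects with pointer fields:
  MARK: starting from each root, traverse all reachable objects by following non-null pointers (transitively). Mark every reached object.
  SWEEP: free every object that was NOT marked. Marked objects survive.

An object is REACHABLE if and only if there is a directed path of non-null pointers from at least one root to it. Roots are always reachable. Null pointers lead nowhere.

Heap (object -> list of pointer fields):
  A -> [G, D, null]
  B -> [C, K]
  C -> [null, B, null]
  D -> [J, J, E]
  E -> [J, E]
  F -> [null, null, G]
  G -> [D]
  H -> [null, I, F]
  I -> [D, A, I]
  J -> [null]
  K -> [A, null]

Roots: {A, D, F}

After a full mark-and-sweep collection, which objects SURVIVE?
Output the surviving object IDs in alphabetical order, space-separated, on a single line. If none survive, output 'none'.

Answer: A D E F G J

Derivation:
Roots: A D F
Mark A: refs=G D null, marked=A
Mark D: refs=J J E, marked=A D
Mark F: refs=null null G, marked=A D F
Mark G: refs=D, marked=A D F G
Mark J: refs=null, marked=A D F G J
Mark E: refs=J E, marked=A D E F G J
Unmarked (collected): B C H I K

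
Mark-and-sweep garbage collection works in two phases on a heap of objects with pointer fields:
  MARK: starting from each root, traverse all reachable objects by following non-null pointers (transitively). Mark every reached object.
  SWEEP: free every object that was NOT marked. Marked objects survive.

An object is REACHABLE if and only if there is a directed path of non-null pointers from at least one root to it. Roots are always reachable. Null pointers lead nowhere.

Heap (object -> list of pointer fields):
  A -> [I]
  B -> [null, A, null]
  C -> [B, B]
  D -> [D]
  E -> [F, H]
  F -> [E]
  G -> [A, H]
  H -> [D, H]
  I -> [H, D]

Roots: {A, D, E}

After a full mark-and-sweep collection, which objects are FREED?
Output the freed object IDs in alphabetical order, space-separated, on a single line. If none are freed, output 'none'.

Answer: B C G

Derivation:
Roots: A D E
Mark A: refs=I, marked=A
Mark D: refs=D, marked=A D
Mark E: refs=F H, marked=A D E
Mark I: refs=H D, marked=A D E I
Mark F: refs=E, marked=A D E F I
Mark H: refs=D H, marked=A D E F H I
Unmarked (collected): B C G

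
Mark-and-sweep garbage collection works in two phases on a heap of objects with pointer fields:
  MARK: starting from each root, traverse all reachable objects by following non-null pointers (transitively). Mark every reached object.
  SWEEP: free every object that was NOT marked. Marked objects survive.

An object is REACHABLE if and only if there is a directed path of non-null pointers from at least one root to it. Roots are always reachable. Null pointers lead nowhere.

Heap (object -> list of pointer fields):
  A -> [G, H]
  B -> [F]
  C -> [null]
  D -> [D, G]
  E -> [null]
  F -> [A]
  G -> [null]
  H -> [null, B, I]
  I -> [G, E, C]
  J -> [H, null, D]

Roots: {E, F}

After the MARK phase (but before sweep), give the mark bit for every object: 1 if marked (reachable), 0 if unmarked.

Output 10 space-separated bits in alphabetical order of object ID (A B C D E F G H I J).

Roots: E F
Mark E: refs=null, marked=E
Mark F: refs=A, marked=E F
Mark A: refs=G H, marked=A E F
Mark G: refs=null, marked=A E F G
Mark H: refs=null B I, marked=A E F G H
Mark B: refs=F, marked=A B E F G H
Mark I: refs=G E C, marked=A B E F G H I
Mark C: refs=null, marked=A B C E F G H I
Unmarked (collected): D J

Answer: 1 1 1 0 1 1 1 1 1 0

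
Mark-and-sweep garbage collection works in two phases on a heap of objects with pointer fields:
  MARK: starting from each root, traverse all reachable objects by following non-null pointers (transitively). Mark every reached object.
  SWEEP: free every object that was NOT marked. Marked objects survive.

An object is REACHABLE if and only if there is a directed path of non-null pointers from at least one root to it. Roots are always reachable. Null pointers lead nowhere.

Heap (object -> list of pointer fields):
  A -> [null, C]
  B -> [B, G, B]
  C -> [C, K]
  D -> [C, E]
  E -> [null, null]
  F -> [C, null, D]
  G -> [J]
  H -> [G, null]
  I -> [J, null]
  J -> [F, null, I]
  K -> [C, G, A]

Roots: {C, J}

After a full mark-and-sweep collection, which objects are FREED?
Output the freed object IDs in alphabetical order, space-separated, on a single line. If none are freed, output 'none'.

Answer: B H

Derivation:
Roots: C J
Mark C: refs=C K, marked=C
Mark J: refs=F null I, marked=C J
Mark K: refs=C G A, marked=C J K
Mark F: refs=C null D, marked=C F J K
Mark I: refs=J null, marked=C F I J K
Mark G: refs=J, marked=C F G I J K
Mark A: refs=null C, marked=A C F G I J K
Mark D: refs=C E, marked=A C D F G I J K
Mark E: refs=null null, marked=A C D E F G I J K
Unmarked (collected): B H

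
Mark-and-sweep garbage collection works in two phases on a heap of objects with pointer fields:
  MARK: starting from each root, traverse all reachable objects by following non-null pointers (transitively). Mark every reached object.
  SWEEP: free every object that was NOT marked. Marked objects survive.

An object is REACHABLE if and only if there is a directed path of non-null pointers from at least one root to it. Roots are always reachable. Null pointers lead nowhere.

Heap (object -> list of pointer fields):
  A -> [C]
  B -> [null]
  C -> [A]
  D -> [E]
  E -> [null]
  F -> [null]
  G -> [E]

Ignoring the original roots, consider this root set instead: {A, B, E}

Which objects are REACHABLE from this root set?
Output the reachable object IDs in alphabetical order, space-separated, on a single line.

Answer: A B C E

Derivation:
Roots: A B E
Mark A: refs=C, marked=A
Mark B: refs=null, marked=A B
Mark E: refs=null, marked=A B E
Mark C: refs=A, marked=A B C E
Unmarked (collected): D F G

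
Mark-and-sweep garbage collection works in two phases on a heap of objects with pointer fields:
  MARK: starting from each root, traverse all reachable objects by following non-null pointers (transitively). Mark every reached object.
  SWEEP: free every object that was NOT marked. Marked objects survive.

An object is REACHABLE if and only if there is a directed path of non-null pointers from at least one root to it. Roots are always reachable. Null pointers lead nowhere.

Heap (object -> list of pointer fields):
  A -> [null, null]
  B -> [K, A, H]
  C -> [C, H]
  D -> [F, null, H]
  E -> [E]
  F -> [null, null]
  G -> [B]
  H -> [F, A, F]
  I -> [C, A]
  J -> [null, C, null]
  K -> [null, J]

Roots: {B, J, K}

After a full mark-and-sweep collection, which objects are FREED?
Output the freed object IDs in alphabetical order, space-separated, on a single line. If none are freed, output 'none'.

Answer: D E G I

Derivation:
Roots: B J K
Mark B: refs=K A H, marked=B
Mark J: refs=null C null, marked=B J
Mark K: refs=null J, marked=B J K
Mark A: refs=null null, marked=A B J K
Mark H: refs=F A F, marked=A B H J K
Mark C: refs=C H, marked=A B C H J K
Mark F: refs=null null, marked=A B C F H J K
Unmarked (collected): D E G I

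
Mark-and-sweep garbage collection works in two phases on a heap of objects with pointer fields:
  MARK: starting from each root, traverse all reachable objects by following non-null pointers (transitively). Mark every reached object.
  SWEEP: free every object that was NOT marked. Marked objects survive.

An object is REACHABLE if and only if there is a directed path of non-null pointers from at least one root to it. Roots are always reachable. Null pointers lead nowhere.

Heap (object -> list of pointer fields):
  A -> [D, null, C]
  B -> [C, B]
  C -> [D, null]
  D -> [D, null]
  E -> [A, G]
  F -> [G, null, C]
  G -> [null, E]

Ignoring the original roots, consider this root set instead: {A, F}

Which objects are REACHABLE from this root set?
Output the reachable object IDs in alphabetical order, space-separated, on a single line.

Answer: A C D E F G

Derivation:
Roots: A F
Mark A: refs=D null C, marked=A
Mark F: refs=G null C, marked=A F
Mark D: refs=D null, marked=A D F
Mark C: refs=D null, marked=A C D F
Mark G: refs=null E, marked=A C D F G
Mark E: refs=A G, marked=A C D E F G
Unmarked (collected): B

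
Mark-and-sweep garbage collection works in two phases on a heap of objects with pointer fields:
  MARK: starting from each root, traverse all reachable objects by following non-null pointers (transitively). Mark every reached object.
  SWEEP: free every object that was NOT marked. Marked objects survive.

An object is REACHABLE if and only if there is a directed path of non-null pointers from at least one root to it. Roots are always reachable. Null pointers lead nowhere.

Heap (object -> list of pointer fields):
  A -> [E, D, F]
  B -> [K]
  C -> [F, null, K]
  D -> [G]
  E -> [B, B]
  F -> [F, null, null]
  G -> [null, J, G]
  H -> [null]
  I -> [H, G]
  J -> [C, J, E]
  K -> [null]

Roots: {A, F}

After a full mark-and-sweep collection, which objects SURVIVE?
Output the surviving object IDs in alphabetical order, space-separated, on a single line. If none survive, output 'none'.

Roots: A F
Mark A: refs=E D F, marked=A
Mark F: refs=F null null, marked=A F
Mark E: refs=B B, marked=A E F
Mark D: refs=G, marked=A D E F
Mark B: refs=K, marked=A B D E F
Mark G: refs=null J G, marked=A B D E F G
Mark K: refs=null, marked=A B D E F G K
Mark J: refs=C J E, marked=A B D E F G J K
Mark C: refs=F null K, marked=A B C D E F G J K
Unmarked (collected): H I

Answer: A B C D E F G J K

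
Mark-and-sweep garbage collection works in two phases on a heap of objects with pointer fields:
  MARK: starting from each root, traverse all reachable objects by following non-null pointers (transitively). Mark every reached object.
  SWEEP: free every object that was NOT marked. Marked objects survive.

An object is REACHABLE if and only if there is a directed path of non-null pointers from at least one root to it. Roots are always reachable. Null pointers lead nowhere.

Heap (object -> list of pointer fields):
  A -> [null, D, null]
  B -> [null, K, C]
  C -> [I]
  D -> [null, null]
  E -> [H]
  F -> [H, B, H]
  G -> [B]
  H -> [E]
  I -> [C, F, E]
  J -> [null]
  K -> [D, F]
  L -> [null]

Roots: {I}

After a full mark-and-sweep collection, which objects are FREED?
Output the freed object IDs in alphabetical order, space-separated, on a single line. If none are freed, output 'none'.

Answer: A G J L

Derivation:
Roots: I
Mark I: refs=C F E, marked=I
Mark C: refs=I, marked=C I
Mark F: refs=H B H, marked=C F I
Mark E: refs=H, marked=C E F I
Mark H: refs=E, marked=C E F H I
Mark B: refs=null K C, marked=B C E F H I
Mark K: refs=D F, marked=B C E F H I K
Mark D: refs=null null, marked=B C D E F H I K
Unmarked (collected): A G J L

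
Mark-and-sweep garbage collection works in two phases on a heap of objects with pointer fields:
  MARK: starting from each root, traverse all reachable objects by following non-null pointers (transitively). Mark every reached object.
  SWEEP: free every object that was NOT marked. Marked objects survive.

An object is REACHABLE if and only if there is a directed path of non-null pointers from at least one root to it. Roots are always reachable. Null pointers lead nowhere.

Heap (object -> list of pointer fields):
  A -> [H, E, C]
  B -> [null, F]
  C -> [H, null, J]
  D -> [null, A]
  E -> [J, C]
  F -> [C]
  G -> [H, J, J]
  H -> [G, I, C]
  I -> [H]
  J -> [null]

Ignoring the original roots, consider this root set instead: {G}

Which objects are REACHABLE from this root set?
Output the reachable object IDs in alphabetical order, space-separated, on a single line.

Roots: G
Mark G: refs=H J J, marked=G
Mark H: refs=G I C, marked=G H
Mark J: refs=null, marked=G H J
Mark I: refs=H, marked=G H I J
Mark C: refs=H null J, marked=C G H I J
Unmarked (collected): A B D E F

Answer: C G H I J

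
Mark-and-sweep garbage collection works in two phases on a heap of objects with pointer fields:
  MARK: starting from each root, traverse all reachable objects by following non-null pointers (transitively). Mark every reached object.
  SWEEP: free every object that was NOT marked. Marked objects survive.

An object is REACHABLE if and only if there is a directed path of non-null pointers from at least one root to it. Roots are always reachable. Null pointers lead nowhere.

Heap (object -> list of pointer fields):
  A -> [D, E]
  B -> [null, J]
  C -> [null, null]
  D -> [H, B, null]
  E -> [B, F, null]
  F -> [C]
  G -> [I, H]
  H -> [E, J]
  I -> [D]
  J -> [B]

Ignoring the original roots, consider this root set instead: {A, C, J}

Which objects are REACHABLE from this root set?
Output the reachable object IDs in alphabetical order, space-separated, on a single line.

Answer: A B C D E F H J

Derivation:
Roots: A C J
Mark A: refs=D E, marked=A
Mark C: refs=null null, marked=A C
Mark J: refs=B, marked=A C J
Mark D: refs=H B null, marked=A C D J
Mark E: refs=B F null, marked=A C D E J
Mark B: refs=null J, marked=A B C D E J
Mark H: refs=E J, marked=A B C D E H J
Mark F: refs=C, marked=A B C D E F H J
Unmarked (collected): G I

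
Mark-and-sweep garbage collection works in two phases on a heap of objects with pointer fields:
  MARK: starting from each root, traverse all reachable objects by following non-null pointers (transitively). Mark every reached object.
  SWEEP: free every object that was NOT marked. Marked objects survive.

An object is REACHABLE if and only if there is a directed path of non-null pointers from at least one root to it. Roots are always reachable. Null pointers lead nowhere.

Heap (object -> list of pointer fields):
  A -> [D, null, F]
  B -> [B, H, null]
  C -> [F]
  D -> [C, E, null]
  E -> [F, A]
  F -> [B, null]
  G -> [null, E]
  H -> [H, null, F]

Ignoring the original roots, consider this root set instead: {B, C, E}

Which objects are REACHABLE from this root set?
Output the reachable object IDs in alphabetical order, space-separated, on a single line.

Answer: A B C D E F H

Derivation:
Roots: B C E
Mark B: refs=B H null, marked=B
Mark C: refs=F, marked=B C
Mark E: refs=F A, marked=B C E
Mark H: refs=H null F, marked=B C E H
Mark F: refs=B null, marked=B C E F H
Mark A: refs=D null F, marked=A B C E F H
Mark D: refs=C E null, marked=A B C D E F H
Unmarked (collected): G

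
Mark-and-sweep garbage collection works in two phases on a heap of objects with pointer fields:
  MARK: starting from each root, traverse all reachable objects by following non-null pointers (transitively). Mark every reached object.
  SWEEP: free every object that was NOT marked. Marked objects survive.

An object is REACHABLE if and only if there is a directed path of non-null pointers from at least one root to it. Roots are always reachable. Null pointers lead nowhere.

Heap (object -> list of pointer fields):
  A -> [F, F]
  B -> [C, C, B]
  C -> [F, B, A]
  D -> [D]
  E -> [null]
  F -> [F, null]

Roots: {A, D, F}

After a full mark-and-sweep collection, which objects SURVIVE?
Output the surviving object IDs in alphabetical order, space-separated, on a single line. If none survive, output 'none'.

Roots: A D F
Mark A: refs=F F, marked=A
Mark D: refs=D, marked=A D
Mark F: refs=F null, marked=A D F
Unmarked (collected): B C E

Answer: A D F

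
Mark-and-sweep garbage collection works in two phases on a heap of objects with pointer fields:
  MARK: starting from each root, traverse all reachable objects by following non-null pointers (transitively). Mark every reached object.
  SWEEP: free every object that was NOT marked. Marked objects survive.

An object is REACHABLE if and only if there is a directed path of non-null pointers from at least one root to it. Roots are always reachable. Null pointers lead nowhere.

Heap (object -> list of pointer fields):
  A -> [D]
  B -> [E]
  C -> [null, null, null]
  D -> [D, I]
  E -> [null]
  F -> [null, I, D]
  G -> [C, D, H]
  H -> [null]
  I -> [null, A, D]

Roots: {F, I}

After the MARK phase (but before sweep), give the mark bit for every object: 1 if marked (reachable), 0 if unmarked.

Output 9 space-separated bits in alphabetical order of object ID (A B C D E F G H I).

Answer: 1 0 0 1 0 1 0 0 1

Derivation:
Roots: F I
Mark F: refs=null I D, marked=F
Mark I: refs=null A D, marked=F I
Mark D: refs=D I, marked=D F I
Mark A: refs=D, marked=A D F I
Unmarked (collected): B C E G H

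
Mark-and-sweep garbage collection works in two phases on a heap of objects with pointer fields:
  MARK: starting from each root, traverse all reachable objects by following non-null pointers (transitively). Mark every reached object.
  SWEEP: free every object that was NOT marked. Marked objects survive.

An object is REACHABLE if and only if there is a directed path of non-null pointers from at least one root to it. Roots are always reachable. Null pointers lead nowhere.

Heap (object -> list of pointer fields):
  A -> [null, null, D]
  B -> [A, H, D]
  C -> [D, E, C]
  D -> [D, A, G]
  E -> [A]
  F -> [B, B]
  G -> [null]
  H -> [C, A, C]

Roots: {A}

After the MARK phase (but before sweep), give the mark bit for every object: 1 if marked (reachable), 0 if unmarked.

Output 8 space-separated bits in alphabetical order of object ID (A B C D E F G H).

Roots: A
Mark A: refs=null null D, marked=A
Mark D: refs=D A G, marked=A D
Mark G: refs=null, marked=A D G
Unmarked (collected): B C E F H

Answer: 1 0 0 1 0 0 1 0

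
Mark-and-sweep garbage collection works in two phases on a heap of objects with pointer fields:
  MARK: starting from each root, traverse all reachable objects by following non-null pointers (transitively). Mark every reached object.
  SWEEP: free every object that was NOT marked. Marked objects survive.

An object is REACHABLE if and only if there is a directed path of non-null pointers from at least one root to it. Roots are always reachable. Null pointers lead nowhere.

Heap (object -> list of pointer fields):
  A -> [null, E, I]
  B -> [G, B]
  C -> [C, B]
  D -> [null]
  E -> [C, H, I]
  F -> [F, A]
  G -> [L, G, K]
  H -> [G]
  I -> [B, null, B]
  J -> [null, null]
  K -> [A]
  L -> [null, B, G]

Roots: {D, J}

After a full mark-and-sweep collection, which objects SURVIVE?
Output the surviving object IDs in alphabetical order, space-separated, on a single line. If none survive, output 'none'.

Answer: D J

Derivation:
Roots: D J
Mark D: refs=null, marked=D
Mark J: refs=null null, marked=D J
Unmarked (collected): A B C E F G H I K L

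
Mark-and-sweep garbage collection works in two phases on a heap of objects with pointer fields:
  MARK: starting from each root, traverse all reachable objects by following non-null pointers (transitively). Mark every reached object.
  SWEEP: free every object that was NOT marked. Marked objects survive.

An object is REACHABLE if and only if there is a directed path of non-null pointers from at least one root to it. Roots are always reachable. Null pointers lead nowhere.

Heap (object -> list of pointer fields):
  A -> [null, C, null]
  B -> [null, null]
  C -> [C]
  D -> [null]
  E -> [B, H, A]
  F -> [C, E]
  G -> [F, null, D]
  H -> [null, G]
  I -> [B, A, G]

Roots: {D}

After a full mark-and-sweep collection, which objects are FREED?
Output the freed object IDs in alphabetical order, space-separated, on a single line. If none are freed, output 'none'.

Answer: A B C E F G H I

Derivation:
Roots: D
Mark D: refs=null, marked=D
Unmarked (collected): A B C E F G H I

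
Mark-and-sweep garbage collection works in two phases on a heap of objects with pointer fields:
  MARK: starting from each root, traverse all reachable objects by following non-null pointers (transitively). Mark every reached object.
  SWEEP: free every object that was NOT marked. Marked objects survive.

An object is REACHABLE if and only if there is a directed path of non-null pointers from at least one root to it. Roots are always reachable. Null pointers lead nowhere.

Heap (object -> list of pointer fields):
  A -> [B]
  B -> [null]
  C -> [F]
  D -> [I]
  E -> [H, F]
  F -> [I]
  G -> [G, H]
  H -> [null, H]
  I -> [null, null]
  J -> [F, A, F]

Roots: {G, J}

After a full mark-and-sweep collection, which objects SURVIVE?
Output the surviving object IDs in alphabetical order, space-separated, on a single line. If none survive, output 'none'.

Answer: A B F G H I J

Derivation:
Roots: G J
Mark G: refs=G H, marked=G
Mark J: refs=F A F, marked=G J
Mark H: refs=null H, marked=G H J
Mark F: refs=I, marked=F G H J
Mark A: refs=B, marked=A F G H J
Mark I: refs=null null, marked=A F G H I J
Mark B: refs=null, marked=A B F G H I J
Unmarked (collected): C D E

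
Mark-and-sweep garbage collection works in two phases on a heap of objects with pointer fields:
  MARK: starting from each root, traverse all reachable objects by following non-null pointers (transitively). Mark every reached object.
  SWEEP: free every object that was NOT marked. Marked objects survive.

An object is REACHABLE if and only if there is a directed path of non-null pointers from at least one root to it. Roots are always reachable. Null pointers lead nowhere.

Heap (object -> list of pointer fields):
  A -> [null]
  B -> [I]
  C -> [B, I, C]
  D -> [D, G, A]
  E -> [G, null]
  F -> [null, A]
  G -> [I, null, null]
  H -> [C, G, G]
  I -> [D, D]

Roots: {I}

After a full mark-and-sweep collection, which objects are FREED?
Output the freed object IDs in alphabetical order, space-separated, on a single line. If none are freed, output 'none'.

Answer: B C E F H

Derivation:
Roots: I
Mark I: refs=D D, marked=I
Mark D: refs=D G A, marked=D I
Mark G: refs=I null null, marked=D G I
Mark A: refs=null, marked=A D G I
Unmarked (collected): B C E F H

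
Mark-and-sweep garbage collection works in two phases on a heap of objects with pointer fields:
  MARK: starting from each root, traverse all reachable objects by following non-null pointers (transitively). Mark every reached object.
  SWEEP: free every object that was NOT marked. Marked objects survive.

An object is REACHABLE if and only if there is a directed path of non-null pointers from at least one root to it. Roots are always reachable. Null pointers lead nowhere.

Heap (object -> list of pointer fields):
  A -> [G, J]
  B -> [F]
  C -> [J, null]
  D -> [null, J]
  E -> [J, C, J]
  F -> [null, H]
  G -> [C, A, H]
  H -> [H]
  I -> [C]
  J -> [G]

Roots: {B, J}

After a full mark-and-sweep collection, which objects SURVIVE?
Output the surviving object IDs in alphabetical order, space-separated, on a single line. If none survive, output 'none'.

Answer: A B C F G H J

Derivation:
Roots: B J
Mark B: refs=F, marked=B
Mark J: refs=G, marked=B J
Mark F: refs=null H, marked=B F J
Mark G: refs=C A H, marked=B F G J
Mark H: refs=H, marked=B F G H J
Mark C: refs=J null, marked=B C F G H J
Mark A: refs=G J, marked=A B C F G H J
Unmarked (collected): D E I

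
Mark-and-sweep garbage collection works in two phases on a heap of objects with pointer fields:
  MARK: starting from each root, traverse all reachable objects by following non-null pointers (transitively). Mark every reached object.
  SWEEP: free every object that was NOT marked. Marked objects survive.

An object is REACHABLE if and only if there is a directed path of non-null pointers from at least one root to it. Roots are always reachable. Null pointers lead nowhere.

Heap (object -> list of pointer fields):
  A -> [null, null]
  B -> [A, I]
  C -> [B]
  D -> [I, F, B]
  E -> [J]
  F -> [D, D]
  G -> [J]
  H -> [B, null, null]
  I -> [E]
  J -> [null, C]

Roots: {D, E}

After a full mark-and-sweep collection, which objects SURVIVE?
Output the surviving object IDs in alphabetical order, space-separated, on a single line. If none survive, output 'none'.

Roots: D E
Mark D: refs=I F B, marked=D
Mark E: refs=J, marked=D E
Mark I: refs=E, marked=D E I
Mark F: refs=D D, marked=D E F I
Mark B: refs=A I, marked=B D E F I
Mark J: refs=null C, marked=B D E F I J
Mark A: refs=null null, marked=A B D E F I J
Mark C: refs=B, marked=A B C D E F I J
Unmarked (collected): G H

Answer: A B C D E F I J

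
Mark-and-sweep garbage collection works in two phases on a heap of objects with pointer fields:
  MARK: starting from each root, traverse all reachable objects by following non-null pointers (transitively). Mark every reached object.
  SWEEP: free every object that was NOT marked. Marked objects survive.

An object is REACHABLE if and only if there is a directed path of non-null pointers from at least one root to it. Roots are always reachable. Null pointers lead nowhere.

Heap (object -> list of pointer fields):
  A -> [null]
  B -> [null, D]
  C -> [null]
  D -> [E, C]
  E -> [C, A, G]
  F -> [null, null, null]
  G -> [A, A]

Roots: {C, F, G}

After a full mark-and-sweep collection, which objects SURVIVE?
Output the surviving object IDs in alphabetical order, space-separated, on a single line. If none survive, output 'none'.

Answer: A C F G

Derivation:
Roots: C F G
Mark C: refs=null, marked=C
Mark F: refs=null null null, marked=C F
Mark G: refs=A A, marked=C F G
Mark A: refs=null, marked=A C F G
Unmarked (collected): B D E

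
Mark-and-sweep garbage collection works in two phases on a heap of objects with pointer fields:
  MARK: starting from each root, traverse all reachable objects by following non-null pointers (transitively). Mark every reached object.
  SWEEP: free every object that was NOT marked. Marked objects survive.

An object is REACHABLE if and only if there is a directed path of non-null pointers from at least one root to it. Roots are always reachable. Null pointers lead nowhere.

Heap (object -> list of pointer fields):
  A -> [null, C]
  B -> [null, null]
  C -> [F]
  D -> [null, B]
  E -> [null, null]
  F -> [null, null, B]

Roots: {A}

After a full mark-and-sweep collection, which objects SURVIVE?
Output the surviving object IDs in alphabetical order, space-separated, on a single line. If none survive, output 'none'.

Answer: A B C F

Derivation:
Roots: A
Mark A: refs=null C, marked=A
Mark C: refs=F, marked=A C
Mark F: refs=null null B, marked=A C F
Mark B: refs=null null, marked=A B C F
Unmarked (collected): D E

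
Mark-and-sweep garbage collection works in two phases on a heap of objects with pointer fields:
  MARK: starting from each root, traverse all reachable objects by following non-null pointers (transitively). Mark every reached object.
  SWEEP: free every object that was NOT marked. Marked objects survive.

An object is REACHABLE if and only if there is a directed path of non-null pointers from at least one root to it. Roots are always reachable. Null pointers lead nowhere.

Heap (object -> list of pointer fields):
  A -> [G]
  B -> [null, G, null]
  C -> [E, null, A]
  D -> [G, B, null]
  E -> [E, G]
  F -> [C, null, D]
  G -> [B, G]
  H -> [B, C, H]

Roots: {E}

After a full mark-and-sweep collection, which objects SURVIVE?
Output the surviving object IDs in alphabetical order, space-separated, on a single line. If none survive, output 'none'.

Answer: B E G

Derivation:
Roots: E
Mark E: refs=E G, marked=E
Mark G: refs=B G, marked=E G
Mark B: refs=null G null, marked=B E G
Unmarked (collected): A C D F H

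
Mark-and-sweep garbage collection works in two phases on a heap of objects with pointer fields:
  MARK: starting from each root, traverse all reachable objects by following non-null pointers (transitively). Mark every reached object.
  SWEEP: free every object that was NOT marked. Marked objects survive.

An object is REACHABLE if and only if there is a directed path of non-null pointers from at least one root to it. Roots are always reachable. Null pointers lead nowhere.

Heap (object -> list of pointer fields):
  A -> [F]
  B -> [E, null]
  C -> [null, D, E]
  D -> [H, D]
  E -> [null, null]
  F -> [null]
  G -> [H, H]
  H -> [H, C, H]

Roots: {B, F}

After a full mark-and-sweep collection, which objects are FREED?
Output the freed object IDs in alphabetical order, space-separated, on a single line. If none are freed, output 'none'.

Answer: A C D G H

Derivation:
Roots: B F
Mark B: refs=E null, marked=B
Mark F: refs=null, marked=B F
Mark E: refs=null null, marked=B E F
Unmarked (collected): A C D G H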